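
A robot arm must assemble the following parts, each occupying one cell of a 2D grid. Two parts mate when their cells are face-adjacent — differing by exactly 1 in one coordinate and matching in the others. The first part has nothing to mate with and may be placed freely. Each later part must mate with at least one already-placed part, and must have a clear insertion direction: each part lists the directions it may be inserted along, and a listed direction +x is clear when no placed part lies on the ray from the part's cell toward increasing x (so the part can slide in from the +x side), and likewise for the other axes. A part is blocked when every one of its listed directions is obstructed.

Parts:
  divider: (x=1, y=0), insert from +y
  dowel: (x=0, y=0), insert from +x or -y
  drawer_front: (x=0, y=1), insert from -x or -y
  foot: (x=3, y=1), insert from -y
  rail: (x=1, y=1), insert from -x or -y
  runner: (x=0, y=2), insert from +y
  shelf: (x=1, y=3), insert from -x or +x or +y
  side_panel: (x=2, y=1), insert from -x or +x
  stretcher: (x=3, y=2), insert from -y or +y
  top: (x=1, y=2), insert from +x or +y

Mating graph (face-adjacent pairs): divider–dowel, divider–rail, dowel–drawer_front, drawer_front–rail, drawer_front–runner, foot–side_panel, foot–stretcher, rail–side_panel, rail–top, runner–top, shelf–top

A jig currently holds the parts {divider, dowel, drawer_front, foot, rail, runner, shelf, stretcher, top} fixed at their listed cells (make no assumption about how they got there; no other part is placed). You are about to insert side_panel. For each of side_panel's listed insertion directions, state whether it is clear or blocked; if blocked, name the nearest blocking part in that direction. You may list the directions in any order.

+x: blocked by foot; -x: blocked by rail

-x: nearest on ray is rail@(1, 1) ⇒ blocked
+x: nearest on ray is foot@(3, 1) ⇒ blocked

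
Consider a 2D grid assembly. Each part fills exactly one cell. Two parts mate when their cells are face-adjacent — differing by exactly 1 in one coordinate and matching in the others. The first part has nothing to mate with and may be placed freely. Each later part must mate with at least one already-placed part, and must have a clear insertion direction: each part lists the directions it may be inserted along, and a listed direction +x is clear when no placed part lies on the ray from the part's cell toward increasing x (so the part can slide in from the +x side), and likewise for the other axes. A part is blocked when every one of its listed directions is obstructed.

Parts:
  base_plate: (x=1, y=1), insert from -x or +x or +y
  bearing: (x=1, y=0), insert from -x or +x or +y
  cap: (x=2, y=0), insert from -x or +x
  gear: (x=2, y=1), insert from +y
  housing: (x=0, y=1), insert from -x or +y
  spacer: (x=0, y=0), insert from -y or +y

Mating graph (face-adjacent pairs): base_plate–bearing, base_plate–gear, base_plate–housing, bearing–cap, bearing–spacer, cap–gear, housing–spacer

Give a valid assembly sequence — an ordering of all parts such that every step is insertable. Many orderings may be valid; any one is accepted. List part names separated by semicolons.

bearing; cap; gear; spacer; housing; base_plate

1. bearing@(1, 0) [-x clear] — {bearing}
2. cap@(2, 0) [+x clear] — {bearing, cap}
3. gear@(2, 1) [+y clear] — {bearing, cap, gear}
4. spacer@(0, 0) [-y clear] — {bearing, cap, gear, spacer}
5. housing@(0, 1) [-x clear] — {bearing, cap, gear, housing, spacer}
6. base_plate@(1, 1) [+y clear] — {base_plate, bearing, cap, gear, housing, spacer}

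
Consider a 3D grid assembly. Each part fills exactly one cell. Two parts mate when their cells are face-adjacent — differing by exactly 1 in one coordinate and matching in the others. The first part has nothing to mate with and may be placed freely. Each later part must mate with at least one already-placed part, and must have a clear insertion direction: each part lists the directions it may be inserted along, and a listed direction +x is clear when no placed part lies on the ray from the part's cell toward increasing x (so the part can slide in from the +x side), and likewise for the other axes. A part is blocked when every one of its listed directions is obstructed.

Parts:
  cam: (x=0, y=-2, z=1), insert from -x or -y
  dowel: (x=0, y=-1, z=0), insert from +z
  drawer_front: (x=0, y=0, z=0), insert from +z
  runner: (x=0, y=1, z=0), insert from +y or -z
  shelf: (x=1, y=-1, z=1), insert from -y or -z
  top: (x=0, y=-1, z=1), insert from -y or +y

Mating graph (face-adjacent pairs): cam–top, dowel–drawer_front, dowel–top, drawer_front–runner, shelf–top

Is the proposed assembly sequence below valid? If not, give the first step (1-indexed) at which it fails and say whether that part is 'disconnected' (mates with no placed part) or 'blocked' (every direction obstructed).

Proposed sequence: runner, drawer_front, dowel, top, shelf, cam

Valid

1. runner@(0, 1, 0) [+y clear] — {runner}
2. drawer_front@(0, 0, 0) [+z clear] — {drawer_front, runner}
3. dowel@(0, -1, 0) [+z clear] — {dowel, drawer_front, runner}
4. top@(0, -1, 1) [-y clear] — {dowel, drawer_front, runner, top}
5. shelf@(1, -1, 1) [-y clear] — {dowel, drawer_front, runner, shelf, top}
6. cam@(0, -2, 1) [-x clear] — {cam, dowel, drawer_front, runner, shelf, top}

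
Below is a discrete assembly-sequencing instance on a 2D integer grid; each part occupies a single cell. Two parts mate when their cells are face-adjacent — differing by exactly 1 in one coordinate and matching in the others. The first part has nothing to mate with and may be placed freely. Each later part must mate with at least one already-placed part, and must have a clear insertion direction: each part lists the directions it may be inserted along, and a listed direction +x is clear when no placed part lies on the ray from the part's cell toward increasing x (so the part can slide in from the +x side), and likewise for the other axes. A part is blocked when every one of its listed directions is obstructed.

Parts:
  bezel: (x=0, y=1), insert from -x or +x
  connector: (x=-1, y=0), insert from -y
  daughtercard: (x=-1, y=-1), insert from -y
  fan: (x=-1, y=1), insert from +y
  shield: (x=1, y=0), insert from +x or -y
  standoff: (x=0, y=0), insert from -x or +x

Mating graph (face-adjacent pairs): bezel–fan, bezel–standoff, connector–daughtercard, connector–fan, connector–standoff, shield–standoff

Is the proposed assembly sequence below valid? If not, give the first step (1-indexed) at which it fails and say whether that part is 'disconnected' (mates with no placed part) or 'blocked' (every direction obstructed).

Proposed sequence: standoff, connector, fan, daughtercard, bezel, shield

1. standoff@(0, 0) [-x clear] — {standoff}
2. connector@(-1, 0) [-y clear] — {connector, standoff}
3. fan@(-1, 1) [+y clear] — {connector, fan, standoff}
4. daughtercard@(-1, -1) [-y clear] — {connector, daughtercard, fan, standoff}
5. bezel@(0, 1) [+x clear] — {bezel, connector, daughtercard, fan, standoff}
6. shield@(1, 0) [+x clear] — {bezel, connector, daughtercard, fan, shield, standoff}

Valid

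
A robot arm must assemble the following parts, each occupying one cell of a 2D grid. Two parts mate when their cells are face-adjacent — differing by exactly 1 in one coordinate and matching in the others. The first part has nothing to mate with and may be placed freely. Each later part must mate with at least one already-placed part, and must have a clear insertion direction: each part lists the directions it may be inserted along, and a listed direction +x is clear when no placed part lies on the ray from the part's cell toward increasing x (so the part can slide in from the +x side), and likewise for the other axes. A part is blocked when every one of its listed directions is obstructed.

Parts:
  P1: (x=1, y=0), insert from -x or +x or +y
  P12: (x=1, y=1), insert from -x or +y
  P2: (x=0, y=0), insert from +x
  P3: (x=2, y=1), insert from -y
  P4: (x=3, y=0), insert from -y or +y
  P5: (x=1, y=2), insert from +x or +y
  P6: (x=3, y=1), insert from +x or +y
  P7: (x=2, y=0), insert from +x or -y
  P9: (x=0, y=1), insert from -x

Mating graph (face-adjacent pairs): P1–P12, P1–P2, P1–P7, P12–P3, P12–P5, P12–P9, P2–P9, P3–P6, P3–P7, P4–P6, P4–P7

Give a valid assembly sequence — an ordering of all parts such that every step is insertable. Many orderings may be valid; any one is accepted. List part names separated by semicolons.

P5; P12; P9; P2; P1; P3; P7; P4; P6

1. P5@(1, 2) [+x clear] — {P5}
2. P12@(1, 1) [-x clear] — {P12, P5}
3. P9@(0, 1) [-x clear] — {P12, P5, P9}
4. P2@(0, 0) [+x clear] — {P12, P2, P5, P9}
5. P1@(1, 0) [+x clear] — {P1, P12, P2, P5, P9}
6. P3@(2, 1) [-y clear] — {P1, P12, P2, P3, P5, P9}
7. P7@(2, 0) [+x clear] — {P1, P12, P2, P3, P5, P7, P9}
8. P4@(3, 0) [-y clear] — {P1, P12, P2, P3, P4, P5, P7, P9}
9. P6@(3, 1) [+x clear] — {P1, P12, P2, P3, P4, P5, P6, P7, P9}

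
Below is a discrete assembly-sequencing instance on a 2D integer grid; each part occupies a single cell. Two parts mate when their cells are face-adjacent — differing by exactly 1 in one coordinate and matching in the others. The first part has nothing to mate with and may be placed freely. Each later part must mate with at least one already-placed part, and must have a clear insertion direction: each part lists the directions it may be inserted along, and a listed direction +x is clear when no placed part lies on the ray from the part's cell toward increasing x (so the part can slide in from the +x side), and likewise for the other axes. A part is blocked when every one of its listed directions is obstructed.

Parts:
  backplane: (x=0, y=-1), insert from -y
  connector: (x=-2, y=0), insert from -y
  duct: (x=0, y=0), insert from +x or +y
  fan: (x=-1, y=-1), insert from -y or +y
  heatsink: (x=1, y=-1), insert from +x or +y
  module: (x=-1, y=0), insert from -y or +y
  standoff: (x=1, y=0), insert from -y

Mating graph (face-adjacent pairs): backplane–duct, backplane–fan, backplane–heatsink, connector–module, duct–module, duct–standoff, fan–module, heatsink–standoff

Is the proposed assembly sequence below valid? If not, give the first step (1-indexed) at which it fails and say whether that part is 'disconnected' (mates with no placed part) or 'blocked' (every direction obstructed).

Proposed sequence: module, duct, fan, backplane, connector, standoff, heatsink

Valid

1. module@(-1, 0) [-y clear] — {module}
2. duct@(0, 0) [+x clear] — {duct, module}
3. fan@(-1, -1) [-y clear] — {duct, fan, module}
4. backplane@(0, -1) [-y clear] — {backplane, duct, fan, module}
5. connector@(-2, 0) [-y clear] — {backplane, connector, duct, fan, module}
6. standoff@(1, 0) [-y clear] — {backplane, connector, duct, fan, module, standoff}
7. heatsink@(1, -1) [+x clear] — {backplane, connector, duct, fan, heatsink, module, standoff}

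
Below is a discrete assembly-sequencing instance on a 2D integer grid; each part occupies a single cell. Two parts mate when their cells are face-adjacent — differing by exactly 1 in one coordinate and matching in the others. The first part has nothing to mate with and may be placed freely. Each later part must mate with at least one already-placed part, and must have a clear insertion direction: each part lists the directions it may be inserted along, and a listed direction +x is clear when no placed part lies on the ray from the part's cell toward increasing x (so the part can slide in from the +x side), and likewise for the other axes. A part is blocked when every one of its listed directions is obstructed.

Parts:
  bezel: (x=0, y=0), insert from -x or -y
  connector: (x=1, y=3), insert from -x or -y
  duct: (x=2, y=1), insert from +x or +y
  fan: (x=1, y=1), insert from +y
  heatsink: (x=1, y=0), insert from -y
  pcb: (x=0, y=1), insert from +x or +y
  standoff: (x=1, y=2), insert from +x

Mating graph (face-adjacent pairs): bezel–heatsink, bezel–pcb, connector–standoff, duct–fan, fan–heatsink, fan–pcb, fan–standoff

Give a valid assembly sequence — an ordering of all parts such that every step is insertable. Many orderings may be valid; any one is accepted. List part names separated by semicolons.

1. heatsink@(1, 0) [-y clear] — {heatsink}
2. fan@(1, 1) [+y clear] — {fan, heatsink}
3. pcb@(0, 1) [+y clear] — {fan, heatsink, pcb}
4. bezel@(0, 0) [-x clear] — {bezel, fan, heatsink, pcb}
5. standoff@(1, 2) [+x clear] — {bezel, fan, heatsink, pcb, standoff}
6. connector@(1, 3) [-x clear] — {bezel, connector, fan, heatsink, pcb, standoff}
7. duct@(2, 1) [+x clear] — {bezel, connector, duct, fan, heatsink, pcb, standoff}

heatsink; fan; pcb; bezel; standoff; connector; duct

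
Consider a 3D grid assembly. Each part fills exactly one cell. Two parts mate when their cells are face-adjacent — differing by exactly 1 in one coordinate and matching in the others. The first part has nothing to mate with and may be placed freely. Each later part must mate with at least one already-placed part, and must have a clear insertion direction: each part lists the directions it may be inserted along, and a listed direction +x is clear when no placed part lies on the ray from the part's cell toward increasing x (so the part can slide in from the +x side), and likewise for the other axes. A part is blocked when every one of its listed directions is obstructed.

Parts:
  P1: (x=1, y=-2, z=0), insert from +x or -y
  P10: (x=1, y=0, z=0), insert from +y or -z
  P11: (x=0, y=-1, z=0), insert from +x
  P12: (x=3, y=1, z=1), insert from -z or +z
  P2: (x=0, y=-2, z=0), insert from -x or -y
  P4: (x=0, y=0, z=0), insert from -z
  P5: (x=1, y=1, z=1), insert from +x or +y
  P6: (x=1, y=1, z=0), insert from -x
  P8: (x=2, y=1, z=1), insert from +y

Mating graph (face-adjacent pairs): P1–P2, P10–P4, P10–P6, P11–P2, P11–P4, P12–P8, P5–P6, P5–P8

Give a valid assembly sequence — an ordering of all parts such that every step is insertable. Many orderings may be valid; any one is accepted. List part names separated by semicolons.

P6; P5; P8; P12; P10; P4; P11; P2; P1

1. P6@(1, 1, 0) [-x clear] — {P6}
2. P5@(1, 1, 1) [+x clear] — {P5, P6}
3. P8@(2, 1, 1) [+y clear] — {P5, P6, P8}
4. P12@(3, 1, 1) [-z clear] — {P12, P5, P6, P8}
5. P10@(1, 0, 0) [-z clear] — {P10, P12, P5, P6, P8}
6. P4@(0, 0, 0) [-z clear] — {P10, P12, P4, P5, P6, P8}
7. P11@(0, -1, 0) [+x clear] — {P10, P11, P12, P4, P5, P6, P8}
8. P2@(0, -2, 0) [-x clear] — {P10, P11, P12, P2, P4, P5, P6, P8}
9. P1@(1, -2, 0) [+x clear] — {P1, P10, P11, P12, P2, P4, P5, P6, P8}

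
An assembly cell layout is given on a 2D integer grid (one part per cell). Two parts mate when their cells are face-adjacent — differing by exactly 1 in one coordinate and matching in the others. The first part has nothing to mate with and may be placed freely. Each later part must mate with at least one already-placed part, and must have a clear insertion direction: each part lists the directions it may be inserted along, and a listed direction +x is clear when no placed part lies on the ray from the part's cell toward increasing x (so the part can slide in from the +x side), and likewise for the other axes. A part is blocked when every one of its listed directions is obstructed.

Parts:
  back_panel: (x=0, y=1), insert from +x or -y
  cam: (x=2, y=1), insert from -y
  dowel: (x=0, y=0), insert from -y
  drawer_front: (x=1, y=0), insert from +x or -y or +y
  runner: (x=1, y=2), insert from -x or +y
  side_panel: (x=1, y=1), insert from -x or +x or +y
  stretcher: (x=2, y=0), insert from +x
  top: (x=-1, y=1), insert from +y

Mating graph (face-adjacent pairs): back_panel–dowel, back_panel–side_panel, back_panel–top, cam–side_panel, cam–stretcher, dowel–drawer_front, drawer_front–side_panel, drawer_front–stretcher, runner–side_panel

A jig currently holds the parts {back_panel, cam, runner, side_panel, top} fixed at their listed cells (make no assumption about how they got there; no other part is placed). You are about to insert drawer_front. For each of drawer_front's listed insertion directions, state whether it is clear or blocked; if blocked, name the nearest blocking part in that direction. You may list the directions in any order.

+x: ray from drawer_front(1, 0) has no placed part ⇒ clear
-y: ray from drawer_front(1, 0) has no placed part ⇒ clear
+y: nearest on ray is side_panel@(1, 1) ⇒ blocked

+x: clear; +y: blocked by side_panel; -y: clear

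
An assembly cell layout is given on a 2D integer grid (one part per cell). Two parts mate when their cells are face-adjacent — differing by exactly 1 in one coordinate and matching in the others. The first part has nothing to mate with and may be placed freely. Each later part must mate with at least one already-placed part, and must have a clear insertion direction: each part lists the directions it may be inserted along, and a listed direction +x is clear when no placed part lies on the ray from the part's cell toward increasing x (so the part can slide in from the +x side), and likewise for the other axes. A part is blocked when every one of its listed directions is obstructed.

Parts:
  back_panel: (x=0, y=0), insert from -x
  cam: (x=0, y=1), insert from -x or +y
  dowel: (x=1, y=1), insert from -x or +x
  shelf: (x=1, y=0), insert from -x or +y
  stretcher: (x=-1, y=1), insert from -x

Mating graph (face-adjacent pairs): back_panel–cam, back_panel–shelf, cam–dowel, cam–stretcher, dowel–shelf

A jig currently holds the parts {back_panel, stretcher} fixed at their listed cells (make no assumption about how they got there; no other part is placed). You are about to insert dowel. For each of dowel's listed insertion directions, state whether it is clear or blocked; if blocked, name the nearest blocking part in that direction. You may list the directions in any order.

+x: clear; -x: blocked by stretcher

-x: nearest on ray is stretcher@(-1, 1) ⇒ blocked
+x: ray from dowel(1, 1) has no placed part ⇒ clear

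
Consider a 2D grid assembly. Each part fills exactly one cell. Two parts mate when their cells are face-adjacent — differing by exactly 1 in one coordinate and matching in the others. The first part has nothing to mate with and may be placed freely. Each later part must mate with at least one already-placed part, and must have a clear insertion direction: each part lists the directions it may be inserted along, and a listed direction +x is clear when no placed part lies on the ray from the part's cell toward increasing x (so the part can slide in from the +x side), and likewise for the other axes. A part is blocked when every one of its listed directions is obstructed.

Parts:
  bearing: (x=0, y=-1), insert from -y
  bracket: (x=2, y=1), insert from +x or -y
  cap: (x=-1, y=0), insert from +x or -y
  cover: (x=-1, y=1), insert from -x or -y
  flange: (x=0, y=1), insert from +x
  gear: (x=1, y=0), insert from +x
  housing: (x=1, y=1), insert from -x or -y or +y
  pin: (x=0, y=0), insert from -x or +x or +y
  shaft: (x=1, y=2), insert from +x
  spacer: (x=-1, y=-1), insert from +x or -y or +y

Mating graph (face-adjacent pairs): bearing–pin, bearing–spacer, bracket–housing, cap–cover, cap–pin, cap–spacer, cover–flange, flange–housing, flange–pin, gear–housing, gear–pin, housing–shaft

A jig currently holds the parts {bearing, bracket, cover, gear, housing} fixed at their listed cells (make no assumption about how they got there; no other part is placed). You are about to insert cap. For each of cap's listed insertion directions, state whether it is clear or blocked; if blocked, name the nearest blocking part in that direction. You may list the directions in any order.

+x: blocked by gear; -y: clear

+x: nearest on ray is gear@(1, 0) ⇒ blocked
-y: ray from cap(-1, 0) has no placed part ⇒ clear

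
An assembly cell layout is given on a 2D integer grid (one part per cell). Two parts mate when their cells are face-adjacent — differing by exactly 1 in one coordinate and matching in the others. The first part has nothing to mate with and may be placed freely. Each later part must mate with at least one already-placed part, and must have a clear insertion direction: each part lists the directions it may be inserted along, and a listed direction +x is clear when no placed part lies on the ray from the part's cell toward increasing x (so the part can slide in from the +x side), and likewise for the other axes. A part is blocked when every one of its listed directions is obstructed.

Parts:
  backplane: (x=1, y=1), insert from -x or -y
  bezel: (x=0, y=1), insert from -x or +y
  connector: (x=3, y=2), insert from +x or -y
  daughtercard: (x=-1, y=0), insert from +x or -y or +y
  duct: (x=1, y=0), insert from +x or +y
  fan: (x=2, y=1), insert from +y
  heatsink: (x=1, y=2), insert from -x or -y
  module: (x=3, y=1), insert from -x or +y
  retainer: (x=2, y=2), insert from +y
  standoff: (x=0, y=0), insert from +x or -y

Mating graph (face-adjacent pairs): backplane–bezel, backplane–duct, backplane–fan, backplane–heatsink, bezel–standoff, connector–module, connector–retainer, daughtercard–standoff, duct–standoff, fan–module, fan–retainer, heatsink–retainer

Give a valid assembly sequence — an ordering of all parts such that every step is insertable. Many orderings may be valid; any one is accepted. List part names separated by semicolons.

1. backplane@(1, 1) [-x clear] — {backplane}
2. heatsink@(1, 2) [-x clear] — {backplane, heatsink}
3. fan@(2, 1) [+y clear] — {backplane, fan, heatsink}
4. module@(3, 1) [+y clear] — {backplane, fan, heatsink, module}
5. connector@(3, 2) [+x clear] — {backplane, connector, fan, heatsink, module}
6. retainer@(2, 2) [+y clear] — {backplane, connector, fan, heatsink, module, retainer}
7. duct@(1, 0) [+x clear] — {backplane, connector, duct, fan, heatsink, module, retainer}
8. bezel@(0, 1) [-x clear] — {backplane, bezel, connector, duct, fan, heatsink, module, retainer}
9. standoff@(0, 0) [-y clear] — {backplane, bezel, connector, duct, fan, heatsink, module, retainer, standoff}
10. daughtercard@(-1, 0) [-y clear] — {backplane, bezel, connector, daughtercard, duct, fan, heatsink, module, retainer, standoff}

backplane; heatsink; fan; module; connector; retainer; duct; bezel; standoff; daughtercard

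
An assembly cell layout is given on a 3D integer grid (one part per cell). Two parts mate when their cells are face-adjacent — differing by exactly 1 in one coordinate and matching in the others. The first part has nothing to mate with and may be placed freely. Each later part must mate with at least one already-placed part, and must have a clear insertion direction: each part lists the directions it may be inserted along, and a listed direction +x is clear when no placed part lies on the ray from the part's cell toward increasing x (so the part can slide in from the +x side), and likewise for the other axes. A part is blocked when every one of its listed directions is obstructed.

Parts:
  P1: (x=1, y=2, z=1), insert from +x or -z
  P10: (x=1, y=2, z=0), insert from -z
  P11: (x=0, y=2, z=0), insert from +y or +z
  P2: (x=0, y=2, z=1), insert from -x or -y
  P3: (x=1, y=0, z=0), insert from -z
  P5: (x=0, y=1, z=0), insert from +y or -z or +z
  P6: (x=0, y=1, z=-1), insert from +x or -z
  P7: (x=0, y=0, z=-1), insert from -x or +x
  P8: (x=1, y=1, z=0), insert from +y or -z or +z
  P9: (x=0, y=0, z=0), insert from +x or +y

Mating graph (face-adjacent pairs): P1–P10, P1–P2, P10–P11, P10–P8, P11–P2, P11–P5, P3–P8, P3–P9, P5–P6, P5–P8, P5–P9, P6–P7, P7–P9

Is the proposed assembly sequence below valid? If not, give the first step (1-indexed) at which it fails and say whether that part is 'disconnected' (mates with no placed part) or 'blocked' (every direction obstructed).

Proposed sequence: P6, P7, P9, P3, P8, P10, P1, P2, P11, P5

1. P6@(0, 1, -1) [+x clear] — {P6}
2. P7@(0, 0, -1) [-x clear] — {P6, P7}
3. P9@(0, 0, 0) [+x clear] — {P6, P7, P9}
4. P3@(1, 0, 0) [-z clear] — {P3, P6, P7, P9}
5. P8@(1, 1, 0) [+y clear] — {P3, P6, P7, P8, P9}
6. P10@(1, 2, 0) [-z clear] — {P10, P3, P6, P7, P8, P9}
7. P1@(1, 2, 1) [+x clear] — {P1, P10, P3, P6, P7, P8, P9}
8. P2@(0, 2, 1) [-x clear] — {P1, P10, P2, P3, P6, P7, P8, P9}
9. P11@(0, 2, 0) [+y clear] — {P1, P10, P11, P2, P3, P6, P7, P8, P9}
10. P5@(0, 1, 0) [+z clear] — {P1, P10, P11, P2, P3, P5, P6, P7, P8, P9}

Valid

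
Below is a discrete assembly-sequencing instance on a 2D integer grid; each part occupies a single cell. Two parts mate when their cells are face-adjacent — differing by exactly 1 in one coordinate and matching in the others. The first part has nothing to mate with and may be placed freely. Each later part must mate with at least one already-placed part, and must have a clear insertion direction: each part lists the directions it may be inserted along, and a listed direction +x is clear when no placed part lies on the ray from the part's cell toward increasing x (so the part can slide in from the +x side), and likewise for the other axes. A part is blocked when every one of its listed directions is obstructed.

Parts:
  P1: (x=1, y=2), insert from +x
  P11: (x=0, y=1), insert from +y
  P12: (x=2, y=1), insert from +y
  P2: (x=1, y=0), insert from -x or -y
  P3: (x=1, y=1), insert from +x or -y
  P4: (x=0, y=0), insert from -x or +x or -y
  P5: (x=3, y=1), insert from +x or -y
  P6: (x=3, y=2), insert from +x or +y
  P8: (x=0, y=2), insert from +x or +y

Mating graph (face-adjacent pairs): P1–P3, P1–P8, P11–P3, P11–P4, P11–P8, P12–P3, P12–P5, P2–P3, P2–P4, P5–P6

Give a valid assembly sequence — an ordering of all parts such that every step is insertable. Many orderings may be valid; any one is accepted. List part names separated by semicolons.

P3; P12; P11; P8; P4; P5; P2; P1; P6

1. P3@(1, 1) [+x clear] — {P3}
2. P12@(2, 1) [+y clear] — {P12, P3}
3. P11@(0, 1) [+y clear] — {P11, P12, P3}
4. P8@(0, 2) [+x clear] — {P11, P12, P3, P8}
5. P4@(0, 0) [-x clear] — {P11, P12, P3, P4, P8}
6. P5@(3, 1) [+x clear] — {P11, P12, P3, P4, P5, P8}
7. P2@(1, 0) [-y clear] — {P11, P12, P2, P3, P4, P5, P8}
8. P1@(1, 2) [+x clear] — {P1, P11, P12, P2, P3, P4, P5, P8}
9. P6@(3, 2) [+x clear] — {P1, P11, P12, P2, P3, P4, P5, P6, P8}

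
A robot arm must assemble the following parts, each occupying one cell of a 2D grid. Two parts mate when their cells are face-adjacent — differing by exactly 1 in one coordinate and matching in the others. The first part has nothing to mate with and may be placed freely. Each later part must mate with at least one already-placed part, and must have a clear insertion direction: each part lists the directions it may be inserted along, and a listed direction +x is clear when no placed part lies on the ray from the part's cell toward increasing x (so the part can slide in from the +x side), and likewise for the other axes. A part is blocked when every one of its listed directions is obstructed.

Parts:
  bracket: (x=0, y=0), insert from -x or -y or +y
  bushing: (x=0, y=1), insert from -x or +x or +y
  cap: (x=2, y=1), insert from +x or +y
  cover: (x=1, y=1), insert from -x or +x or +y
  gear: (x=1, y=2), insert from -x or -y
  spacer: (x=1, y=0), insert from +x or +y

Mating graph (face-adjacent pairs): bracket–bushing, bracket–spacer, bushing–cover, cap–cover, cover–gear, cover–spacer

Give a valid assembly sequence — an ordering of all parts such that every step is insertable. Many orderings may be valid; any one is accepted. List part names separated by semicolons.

1. spacer@(1, 0) [+x clear] — {spacer}
2. bracket@(0, 0) [-x clear] — {bracket, spacer}
3. bushing@(0, 1) [-x clear] — {bracket, bushing, spacer}
4. cover@(1, 1) [+x clear] — {bracket, bushing, cover, spacer}
5. gear@(1, 2) [-x clear] — {bracket, bushing, cover, gear, spacer}
6. cap@(2, 1) [+x clear] — {bracket, bushing, cap, cover, gear, spacer}

spacer; bracket; bushing; cover; gear; cap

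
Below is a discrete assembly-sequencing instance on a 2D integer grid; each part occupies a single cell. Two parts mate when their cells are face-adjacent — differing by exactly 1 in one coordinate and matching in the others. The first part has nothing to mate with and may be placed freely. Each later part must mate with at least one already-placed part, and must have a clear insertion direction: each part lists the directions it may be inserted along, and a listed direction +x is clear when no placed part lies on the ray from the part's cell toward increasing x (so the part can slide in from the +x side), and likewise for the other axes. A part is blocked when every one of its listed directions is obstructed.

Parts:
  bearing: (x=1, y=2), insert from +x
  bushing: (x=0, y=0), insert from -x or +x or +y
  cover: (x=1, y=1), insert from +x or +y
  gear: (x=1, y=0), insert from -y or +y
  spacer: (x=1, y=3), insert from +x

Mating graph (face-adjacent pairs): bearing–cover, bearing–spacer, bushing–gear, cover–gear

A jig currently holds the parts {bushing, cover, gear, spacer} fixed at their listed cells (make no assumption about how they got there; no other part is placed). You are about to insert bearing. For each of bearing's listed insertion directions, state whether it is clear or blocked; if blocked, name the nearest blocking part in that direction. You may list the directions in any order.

+x: ray from bearing(1, 2) has no placed part ⇒ clear

+x: clear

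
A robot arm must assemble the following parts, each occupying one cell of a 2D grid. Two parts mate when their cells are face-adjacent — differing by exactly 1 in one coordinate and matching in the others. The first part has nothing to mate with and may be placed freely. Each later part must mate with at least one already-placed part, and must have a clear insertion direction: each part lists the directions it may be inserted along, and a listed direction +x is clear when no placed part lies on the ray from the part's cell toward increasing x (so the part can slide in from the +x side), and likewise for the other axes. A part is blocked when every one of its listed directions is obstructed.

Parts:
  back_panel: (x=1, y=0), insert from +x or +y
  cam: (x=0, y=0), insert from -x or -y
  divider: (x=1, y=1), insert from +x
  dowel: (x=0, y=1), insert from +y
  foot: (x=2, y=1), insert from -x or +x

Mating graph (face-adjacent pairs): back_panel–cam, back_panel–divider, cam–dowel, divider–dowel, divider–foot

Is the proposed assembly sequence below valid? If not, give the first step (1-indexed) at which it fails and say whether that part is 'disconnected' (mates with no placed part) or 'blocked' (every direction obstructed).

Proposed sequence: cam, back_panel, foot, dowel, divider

Invalid at step 3 (disconnected)

1. cam@(0, 0) [-x clear] — {cam}
2. back_panel@(1, 0) [+x clear] — {back_panel, cam}
3. foot@(2, 1) — no placed neighbour ⇒ disconnected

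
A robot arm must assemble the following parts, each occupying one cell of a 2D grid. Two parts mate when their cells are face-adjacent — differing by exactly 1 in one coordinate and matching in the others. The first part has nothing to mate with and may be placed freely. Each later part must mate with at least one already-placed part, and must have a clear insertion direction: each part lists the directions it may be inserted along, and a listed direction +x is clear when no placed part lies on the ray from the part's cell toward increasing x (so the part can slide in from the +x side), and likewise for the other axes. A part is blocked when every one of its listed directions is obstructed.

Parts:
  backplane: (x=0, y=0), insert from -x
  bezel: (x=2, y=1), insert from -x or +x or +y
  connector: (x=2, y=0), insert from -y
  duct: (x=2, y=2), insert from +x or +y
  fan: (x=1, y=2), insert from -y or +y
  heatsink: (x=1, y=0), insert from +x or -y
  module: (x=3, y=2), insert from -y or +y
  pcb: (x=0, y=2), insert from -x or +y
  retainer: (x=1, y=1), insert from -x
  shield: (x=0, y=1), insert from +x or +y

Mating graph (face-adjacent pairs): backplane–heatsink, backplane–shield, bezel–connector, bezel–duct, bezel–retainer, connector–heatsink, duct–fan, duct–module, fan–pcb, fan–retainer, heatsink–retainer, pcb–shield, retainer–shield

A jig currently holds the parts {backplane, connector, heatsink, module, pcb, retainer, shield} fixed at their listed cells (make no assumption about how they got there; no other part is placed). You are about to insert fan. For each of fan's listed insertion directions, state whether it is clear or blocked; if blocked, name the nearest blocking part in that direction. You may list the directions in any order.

+y: clear; -y: blocked by retainer

-y: nearest on ray is retainer@(1, 1) ⇒ blocked
+y: ray from fan(1, 2) has no placed part ⇒ clear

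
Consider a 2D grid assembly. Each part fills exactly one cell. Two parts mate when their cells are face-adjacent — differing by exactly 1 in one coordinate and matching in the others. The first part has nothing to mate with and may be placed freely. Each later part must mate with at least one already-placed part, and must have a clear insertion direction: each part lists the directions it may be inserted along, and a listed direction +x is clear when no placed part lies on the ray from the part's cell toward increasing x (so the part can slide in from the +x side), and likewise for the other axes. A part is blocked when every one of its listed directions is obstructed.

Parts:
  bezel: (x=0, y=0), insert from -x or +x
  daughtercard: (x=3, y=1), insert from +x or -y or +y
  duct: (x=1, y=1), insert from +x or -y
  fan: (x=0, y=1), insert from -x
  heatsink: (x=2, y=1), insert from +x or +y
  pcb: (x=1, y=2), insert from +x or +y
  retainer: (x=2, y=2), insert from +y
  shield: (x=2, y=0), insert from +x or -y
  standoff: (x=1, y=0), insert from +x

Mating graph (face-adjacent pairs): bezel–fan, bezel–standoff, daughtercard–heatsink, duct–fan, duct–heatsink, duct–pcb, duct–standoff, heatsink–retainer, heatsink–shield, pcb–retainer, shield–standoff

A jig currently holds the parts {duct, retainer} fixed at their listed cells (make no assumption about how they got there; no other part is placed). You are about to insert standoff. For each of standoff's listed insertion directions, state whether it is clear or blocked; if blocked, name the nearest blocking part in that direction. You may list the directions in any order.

+x: clear

+x: ray from standoff(1, 0) has no placed part ⇒ clear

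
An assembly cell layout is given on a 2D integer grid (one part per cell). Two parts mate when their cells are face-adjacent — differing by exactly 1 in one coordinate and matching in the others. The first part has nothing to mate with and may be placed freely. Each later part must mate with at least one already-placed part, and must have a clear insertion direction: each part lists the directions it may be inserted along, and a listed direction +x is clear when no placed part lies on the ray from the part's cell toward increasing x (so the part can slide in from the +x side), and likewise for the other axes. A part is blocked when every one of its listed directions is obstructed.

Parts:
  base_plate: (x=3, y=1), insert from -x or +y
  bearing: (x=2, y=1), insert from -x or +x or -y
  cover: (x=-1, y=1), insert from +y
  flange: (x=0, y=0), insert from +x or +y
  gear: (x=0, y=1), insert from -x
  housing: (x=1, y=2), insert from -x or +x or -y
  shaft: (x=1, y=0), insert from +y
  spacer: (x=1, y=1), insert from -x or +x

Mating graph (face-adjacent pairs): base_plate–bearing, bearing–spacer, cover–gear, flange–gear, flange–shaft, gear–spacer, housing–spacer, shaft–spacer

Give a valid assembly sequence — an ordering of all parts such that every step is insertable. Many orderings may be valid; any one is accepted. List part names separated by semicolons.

shaft; spacer; bearing; housing; base_plate; flange; gear; cover

1. shaft@(1, 0) [+y clear] — {shaft}
2. spacer@(1, 1) [-x clear] — {shaft, spacer}
3. bearing@(2, 1) [+x clear] — {bearing, shaft, spacer}
4. housing@(1, 2) [-x clear] — {bearing, housing, shaft, spacer}
5. base_plate@(3, 1) [+y clear] — {base_plate, bearing, housing, shaft, spacer}
6. flange@(0, 0) [+y clear] — {base_plate, bearing, flange, housing, shaft, spacer}
7. gear@(0, 1) [-x clear] — {base_plate, bearing, flange, gear, housing, shaft, spacer}
8. cover@(-1, 1) [+y clear] — {base_plate, bearing, cover, flange, gear, housing, shaft, spacer}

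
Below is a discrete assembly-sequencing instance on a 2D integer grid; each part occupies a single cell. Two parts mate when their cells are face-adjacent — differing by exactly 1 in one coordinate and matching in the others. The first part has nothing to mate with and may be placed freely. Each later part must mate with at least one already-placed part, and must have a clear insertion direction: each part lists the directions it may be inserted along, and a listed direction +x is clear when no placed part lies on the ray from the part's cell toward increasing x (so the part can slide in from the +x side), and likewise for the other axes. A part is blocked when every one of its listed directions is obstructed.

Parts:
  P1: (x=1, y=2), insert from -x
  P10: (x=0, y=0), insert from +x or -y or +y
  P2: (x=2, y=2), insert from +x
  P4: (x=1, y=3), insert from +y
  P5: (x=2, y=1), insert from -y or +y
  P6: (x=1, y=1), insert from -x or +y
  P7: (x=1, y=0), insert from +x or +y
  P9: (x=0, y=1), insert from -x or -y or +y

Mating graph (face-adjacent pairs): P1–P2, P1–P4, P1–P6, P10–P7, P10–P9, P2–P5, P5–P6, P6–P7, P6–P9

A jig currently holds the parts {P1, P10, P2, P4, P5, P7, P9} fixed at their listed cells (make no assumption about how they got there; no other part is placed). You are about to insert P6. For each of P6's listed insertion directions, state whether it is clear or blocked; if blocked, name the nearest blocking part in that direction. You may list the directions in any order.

+y: blocked by P1; -x: blocked by P9

-x: nearest on ray is P9@(0, 1) ⇒ blocked
+y: nearest on ray is P1@(1, 2) ⇒ blocked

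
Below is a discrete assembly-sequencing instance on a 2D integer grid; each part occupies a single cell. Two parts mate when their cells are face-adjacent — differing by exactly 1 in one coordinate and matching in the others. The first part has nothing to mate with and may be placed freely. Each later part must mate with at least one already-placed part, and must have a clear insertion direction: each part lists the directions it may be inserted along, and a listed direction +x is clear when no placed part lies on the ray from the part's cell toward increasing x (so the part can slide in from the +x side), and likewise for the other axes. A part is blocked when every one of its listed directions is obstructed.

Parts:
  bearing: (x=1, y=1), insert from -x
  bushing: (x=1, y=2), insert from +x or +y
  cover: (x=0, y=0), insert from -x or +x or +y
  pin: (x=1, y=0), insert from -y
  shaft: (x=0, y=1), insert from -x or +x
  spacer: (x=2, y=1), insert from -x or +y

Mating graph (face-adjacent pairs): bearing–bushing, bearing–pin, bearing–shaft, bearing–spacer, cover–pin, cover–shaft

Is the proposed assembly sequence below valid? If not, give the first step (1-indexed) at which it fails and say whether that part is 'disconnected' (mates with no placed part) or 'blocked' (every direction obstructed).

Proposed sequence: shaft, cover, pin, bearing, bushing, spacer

Invalid at step 4 (blocked)

1. shaft@(0, 1) [-x clear] — {shaft}
2. cover@(0, 0) [-x clear] — {cover, shaft}
3. pin@(1, 0) [-y clear] — {cover, pin, shaft}
4. bearing@(1, 1) — -x all obstructed ⇒ blocked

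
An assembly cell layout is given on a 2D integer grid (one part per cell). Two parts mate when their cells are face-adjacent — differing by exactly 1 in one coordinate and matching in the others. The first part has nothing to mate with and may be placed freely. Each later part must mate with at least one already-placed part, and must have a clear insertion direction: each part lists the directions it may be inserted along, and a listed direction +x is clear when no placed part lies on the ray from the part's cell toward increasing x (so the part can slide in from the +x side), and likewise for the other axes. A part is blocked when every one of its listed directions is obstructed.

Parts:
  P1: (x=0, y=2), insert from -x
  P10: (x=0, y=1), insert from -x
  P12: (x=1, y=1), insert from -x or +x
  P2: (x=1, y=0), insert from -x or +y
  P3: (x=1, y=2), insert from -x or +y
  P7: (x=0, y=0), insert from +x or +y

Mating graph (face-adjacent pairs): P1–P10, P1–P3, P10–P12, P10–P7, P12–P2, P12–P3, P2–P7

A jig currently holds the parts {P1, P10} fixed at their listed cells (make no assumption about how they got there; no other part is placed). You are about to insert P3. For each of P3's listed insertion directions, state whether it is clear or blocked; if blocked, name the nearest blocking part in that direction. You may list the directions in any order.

+y: clear; -x: blocked by P1

-x: nearest on ray is P1@(0, 2) ⇒ blocked
+y: ray from P3(1, 2) has no placed part ⇒ clear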